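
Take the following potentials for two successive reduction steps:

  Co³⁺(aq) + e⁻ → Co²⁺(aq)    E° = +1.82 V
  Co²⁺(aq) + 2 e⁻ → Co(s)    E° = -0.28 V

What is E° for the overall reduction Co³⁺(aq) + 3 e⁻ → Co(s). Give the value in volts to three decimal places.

Adding the free-energy changes (−nFE°) of the two steps gives −n₃FE°₃ = −n₁FE°₁ − n₂FE°₂.
E°₃ = (1×+1.82 + 2×-0.28) / 3 = (+1.260) / 3 = +0.420 V.

+0.420 V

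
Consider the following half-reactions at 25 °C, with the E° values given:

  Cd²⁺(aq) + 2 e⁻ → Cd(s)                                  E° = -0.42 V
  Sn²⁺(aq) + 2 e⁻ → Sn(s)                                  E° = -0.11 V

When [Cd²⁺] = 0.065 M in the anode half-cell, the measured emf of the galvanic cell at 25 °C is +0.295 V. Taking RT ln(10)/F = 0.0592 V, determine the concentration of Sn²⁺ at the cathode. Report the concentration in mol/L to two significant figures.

Sn²⁺/Sn is the cathode, Cd²⁺/Cd the anode: E°cell = +0.31 V, n = 2.
Overall reaction: Sn²⁺(aq) + Cd(s) → Sn(s) + Cd²⁺(aq); Q = [Cd²⁺]^1/[Sn²⁺]^1.
From E = E° − (0.0592/n) log Q: log Q = (E° − E)·n/0.0592 = (+0.31 − (+0.295))·2/0.0592 = 0.5068.
So 1·log[Sn²⁺] = 1·log(0.065) − log Q = -1.1871 − (0.5068) = -1.6939; [Sn²⁺] = 10^(-1.6939) ≈ 0.020 M.

0.020 M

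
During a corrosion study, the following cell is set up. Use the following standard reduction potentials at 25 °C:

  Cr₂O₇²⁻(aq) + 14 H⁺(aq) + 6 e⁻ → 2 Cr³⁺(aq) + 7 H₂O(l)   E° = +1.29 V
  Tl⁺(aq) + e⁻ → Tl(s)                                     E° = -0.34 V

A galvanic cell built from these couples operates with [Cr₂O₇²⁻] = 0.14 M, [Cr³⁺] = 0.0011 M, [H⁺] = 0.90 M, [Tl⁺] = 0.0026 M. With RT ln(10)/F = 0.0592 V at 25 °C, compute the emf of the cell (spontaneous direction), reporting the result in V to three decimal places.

Cr₂O₇²⁻/Cr³⁺ is the cathode (higher E°), Tl⁺/Tl the anode: E°cell = +1.29 − (-0.34) = +1.63 V, n = 6.
Overall: Cr₂O₇²⁻(aq) + 14 H⁺(aq) + 6 Tl(s) → 2 Cr³⁺(aq) + 7 H₂O(l) + 6 Tl⁺(aq)
Q = [Cr³⁺]^2·[Tl⁺]^6 / ([Cr₂O₇²⁻]·[H⁺]^14); log Q = -19.933.
E = E° − (0.0592/n) log Q = +1.63 − (0.0592/6)(-19.933) = +1.827 V.

+1.827 V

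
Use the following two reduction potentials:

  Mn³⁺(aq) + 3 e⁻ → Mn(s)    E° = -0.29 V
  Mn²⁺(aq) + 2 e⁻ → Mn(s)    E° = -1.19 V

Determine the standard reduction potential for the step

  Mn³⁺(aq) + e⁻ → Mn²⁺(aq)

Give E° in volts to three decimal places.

Sequential free energies add, so n₃E°₃ = n₁E°₁ + n₂E°₂.
With n₃ = 3, and the known step contributing 2×(-1.19) V, the unknown satisfies 1·E° = 3×(-0.29) − 2×(-1.19) = +1.510.
E° = +1.510 / 1 = +1.510 V.

+1.510 V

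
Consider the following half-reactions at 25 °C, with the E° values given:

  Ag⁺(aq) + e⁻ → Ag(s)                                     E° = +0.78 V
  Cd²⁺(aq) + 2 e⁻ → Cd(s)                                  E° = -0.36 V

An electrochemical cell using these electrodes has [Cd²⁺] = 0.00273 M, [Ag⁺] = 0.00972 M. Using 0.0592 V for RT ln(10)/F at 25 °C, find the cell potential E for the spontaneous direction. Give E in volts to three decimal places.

+1.097 V

Ag⁺/Ag is the cathode (higher E°), Cd²⁺/Cd the anode: E°cell = +0.78 − (-0.36) = +1.14 V, n = 2.
Overall: 2 Ag⁺(aq) + Cd(s) → 2 Ag(s) + Cd²⁺(aq)
Q = [Cd²⁺] / ([Ag⁺]^2); log Q = 1.461.
E = E° − (0.0592/n) log Q = +1.14 − (0.0592/2)(1.461) = +1.097 V.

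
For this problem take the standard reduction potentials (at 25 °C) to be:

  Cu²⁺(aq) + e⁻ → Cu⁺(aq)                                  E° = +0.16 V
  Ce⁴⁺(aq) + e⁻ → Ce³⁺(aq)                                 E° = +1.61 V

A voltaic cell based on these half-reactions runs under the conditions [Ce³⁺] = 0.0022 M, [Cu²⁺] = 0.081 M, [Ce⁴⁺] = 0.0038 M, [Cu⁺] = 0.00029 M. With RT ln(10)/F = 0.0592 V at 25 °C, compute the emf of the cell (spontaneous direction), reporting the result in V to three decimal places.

Ce⁴⁺/Ce³⁺ is the cathode (higher E°), Cu²⁺/Cu⁺ the anode: E°cell = +1.61 − (+0.16) = +1.45 V, n = 1.
Overall: Ce⁴⁺(aq) + Cu⁺(aq) → Ce³⁺(aq) + Cu²⁺(aq)
Q = [Ce³⁺]·[Cu²⁺] / ([Ce⁴⁺]·[Cu⁺]); log Q = 2.209.
E = E° − (0.0592/n) log Q = +1.45 − (0.0592/1)(2.209) = +1.319 V.

+1.319 V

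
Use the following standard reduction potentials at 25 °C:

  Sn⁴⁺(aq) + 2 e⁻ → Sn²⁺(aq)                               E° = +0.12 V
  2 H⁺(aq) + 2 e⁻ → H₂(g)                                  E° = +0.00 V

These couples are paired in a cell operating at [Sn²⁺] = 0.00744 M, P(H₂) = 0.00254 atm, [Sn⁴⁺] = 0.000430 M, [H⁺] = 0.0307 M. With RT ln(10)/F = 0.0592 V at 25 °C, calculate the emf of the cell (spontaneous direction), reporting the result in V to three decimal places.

Sn⁴⁺/Sn²⁺ is the cathode (higher E°), H⁺/H₂ the anode: E°cell = +0.12 − (+0.00) = +0.12 V, n = 2.
Overall: Sn⁴⁺(aq) + H₂(g) → Sn²⁺(aq) + 2 H⁺(aq)
Q = [Sn²⁺]·[H⁺]^2 / ([Sn⁴⁺]·P(H₂)); log Q = 0.808.
E = E° − (0.0592/n) log Q = +0.12 − (0.0592/2)(0.808) = +0.096 V.

+0.096 V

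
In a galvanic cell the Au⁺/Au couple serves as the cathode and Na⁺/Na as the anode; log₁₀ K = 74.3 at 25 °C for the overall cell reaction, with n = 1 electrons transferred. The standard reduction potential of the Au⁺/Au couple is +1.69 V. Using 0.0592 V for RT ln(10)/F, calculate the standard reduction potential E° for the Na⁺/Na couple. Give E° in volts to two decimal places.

E°cell = (0.0592/n)·log K = (0.0592/1)(74.3) = +4.399 V.
Since Au⁺/Au is the cathode and Na⁺/Na the anode, E°cell = E°(Au⁺/Au) − E°(Na⁺/Na).
So E°(Na⁺/Na) = E°(Au⁺/Au) − E°cell = (+1.69) − (+4.399) = -2.71 V.

-2.71 V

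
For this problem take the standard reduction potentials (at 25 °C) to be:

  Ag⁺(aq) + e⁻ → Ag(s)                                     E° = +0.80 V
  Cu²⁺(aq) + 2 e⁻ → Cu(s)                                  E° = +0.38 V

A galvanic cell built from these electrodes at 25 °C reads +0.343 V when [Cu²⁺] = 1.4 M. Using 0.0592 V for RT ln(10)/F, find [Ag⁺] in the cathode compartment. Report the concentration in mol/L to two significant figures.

0.059 M

Ag⁺/Ag is the cathode, Cu²⁺/Cu the anode: E°cell = +0.42 V, n = 2.
Overall reaction: 2 Ag⁺(aq) + Cu(s) → 2 Ag(s) + Cu²⁺(aq); Q = [Cu²⁺]^1/[Ag⁺]^2.
From E = E° − (0.0592/n) log Q: log Q = (E° − E)·n/0.0592 = (+0.42 − (+0.343))·2/0.0592 = 2.6014.
So 2·log[Ag⁺] = 1·log(1.4) − log Q = 0.1461 − (2.6014) = -2.4553; log[Ag⁺] = -2.4553 / 2 = -1.2276; [Ag⁺] = 10^(-1.2276) ≈ 0.059 M.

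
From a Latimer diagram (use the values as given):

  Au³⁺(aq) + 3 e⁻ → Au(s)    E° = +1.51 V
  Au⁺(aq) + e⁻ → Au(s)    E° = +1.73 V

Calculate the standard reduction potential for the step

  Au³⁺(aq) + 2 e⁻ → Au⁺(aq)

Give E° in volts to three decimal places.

Sequential free energies add, so n₃E°₃ = n₁E°₁ + n₂E°₂.
With n₃ = 3, and the known step contributing 1×(+1.73) V, the unknown satisfies 2·E° = 3×(+1.51) − 1×(+1.73) = +2.800.
E° = +2.800 / 2 = +1.400 V.

+1.400 V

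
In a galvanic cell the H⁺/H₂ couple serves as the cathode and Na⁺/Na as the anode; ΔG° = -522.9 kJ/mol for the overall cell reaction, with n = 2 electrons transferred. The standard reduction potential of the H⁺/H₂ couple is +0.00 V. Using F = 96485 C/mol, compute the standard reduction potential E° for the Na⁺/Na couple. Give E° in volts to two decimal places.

-2.71 V

E°cell = −ΔG°/(nF) = −(-522.9×10³)/((2)(96485)) = +2.710 V.
Since H⁺/H₂ is the cathode and Na⁺/Na the anode, E°cell = E°(H⁺/H₂) − E°(Na⁺/Na).
So E°(Na⁺/Na) = E°(H⁺/H₂) − E°cell = (+0.00) − (+2.710) = -2.71 V.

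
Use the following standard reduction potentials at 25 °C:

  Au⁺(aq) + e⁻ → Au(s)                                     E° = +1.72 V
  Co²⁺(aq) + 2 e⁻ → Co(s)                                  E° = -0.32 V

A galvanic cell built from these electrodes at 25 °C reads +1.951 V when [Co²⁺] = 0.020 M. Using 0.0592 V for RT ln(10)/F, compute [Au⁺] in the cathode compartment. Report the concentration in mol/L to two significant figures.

Au⁺/Au is the cathode, Co²⁺/Co the anode: E°cell = +2.04 V, n = 2.
Overall reaction: 2 Au⁺(aq) + Co(s) → 2 Au(s) + Co²⁺(aq); Q = [Co²⁺]^1/[Au⁺]^2.
From E = E° − (0.0592/n) log Q: log Q = (E° − E)·n/0.0592 = (+2.04 − (+1.951))·2/0.0592 = 3.0068.
So 2·log[Au⁺] = 1·log(0.02) − log Q = -1.6990 − (3.0068) = -4.7058; log[Au⁺] = -4.7058 / 2 = -2.3529; [Au⁺] = 10^(-2.3529) ≈ 0.0044 M.

0.0044 M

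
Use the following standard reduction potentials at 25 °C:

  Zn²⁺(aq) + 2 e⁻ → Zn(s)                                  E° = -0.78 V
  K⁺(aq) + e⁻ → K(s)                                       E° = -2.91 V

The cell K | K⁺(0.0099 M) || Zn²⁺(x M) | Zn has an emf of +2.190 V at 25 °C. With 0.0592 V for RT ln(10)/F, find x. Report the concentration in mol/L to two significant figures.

Zn²⁺/Zn is the cathode, K⁺/K the anode: E°cell = +2.13 V, n = 2.
Overall reaction: Zn²⁺(aq) + 2 K(s) → Zn(s) + 2 K⁺(aq); Q = [K⁺]^2/[Zn²⁺]^1.
From E = E° − (0.0592/n) log Q: log Q = (E° − E)·n/0.0592 = (+2.13 − (+2.190))·2/0.0592 = -2.0270.
So 1·log[Zn²⁺] = 2·log(0.0099) − log Q = -4.0087 − (-2.0270) = -1.9817; [Zn²⁺] = 10^(-1.9817) ≈ 0.010 M.

0.010 M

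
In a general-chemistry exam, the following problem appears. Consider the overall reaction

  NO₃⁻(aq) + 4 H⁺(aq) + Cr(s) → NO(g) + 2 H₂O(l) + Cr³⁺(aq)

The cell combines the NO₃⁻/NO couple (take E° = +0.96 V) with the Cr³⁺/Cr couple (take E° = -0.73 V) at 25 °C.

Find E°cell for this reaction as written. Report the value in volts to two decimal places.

+1.69 V

The NO₃⁻/NO couple has the higher reduction potential, so it is the cathode; Cr³⁺/Cr is oxidised at the anode.
E°cell = E°(cathode) − E°(anode) = (+0.96) − (-0.73) = +1.69 V.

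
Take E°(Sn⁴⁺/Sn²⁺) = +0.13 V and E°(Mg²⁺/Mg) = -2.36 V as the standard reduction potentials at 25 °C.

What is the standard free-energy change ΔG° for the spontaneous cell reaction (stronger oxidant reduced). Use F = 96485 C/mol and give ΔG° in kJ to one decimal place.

-480.5 kJ

Sn⁴⁺/Sn²⁺ (E° = +0.13 V) is the cathode; Mg²⁺/Mg (E° = -2.36 V) is the anode, so E°cell = +2.49 V.
Balancing electrons gives n = 2 (lcm of 2 and 2).
ΔG° = −nFE° = −(2)(96485)(+2.49) = -480,495 J = -480.5 kJ.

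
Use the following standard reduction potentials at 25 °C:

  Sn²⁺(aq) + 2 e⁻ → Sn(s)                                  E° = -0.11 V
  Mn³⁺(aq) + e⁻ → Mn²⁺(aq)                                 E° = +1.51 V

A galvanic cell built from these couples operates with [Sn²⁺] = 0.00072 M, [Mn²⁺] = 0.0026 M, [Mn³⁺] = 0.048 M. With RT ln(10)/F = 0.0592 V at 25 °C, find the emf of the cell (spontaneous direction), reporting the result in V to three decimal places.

+1.788 V

Mn³⁺/Mn²⁺ is the cathode (higher E°), Sn²⁺/Sn the anode: E°cell = +1.51 − (-0.11) = +1.62 V, n = 2.
Overall: 2 Mn³⁺(aq) + Sn(s) → 2 Mn²⁺(aq) + Sn²⁺(aq)
Q = [Mn²⁺]^2·[Sn²⁺] / ([Mn³⁺]^2); log Q = -5.675.
E = E° − (0.0592/n) log Q = +1.62 − (0.0592/2)(-5.675) = +1.788 V.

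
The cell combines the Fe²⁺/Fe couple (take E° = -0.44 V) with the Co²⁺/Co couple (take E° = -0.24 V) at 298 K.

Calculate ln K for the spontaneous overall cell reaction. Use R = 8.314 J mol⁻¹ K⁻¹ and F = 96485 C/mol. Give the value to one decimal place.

Cathode: Co²⁺/Co; anode: Fe²⁺/Fe. E°cell = (-0.24) − (-0.44) = +0.20 V, with n = 2.
ΔG° = −nFE° = −RT ln K, so ln K = nFE°/(RT) = (2)(96485)(+0.20) / ((8.314)(298)) = 15.577.

15.6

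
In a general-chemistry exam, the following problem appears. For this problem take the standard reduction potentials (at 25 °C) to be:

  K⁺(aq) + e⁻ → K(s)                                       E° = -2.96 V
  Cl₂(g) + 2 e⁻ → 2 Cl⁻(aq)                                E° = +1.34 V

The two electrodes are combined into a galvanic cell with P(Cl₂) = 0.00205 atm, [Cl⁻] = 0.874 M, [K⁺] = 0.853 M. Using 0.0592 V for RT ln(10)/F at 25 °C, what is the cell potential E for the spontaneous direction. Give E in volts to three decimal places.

Cl₂/Cl⁻ is the cathode (higher E°), K⁺/K the anode: E°cell = +1.34 − (-2.96) = +4.30 V, n = 2.
Overall: Cl₂(g) + 2 K(s) → 2 Cl⁻(aq) + 2 K⁺(aq)
Q = [Cl⁻]^2·[K⁺]^2 / (P(Cl₂)); log Q = 2.433.
E = E° − (0.0592/n) log Q = +4.30 − (0.0592/2)(2.433) = +4.228 V.

+4.228 V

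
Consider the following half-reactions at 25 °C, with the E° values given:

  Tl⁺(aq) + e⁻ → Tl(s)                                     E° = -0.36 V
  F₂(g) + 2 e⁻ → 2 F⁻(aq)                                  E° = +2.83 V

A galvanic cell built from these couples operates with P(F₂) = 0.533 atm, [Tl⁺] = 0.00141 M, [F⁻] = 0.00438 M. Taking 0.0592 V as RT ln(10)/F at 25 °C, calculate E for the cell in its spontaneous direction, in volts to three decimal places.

F₂/F⁻ is the cathode (higher E°), Tl⁺/Tl the anode: E°cell = +2.83 − (-0.36) = +3.19 V, n = 2.
Overall: F₂(g) + 2 Tl(s) → 2 F⁻(aq) + 2 Tl⁺(aq)
Q = [F⁻]^2·[Tl⁺]^2 / (P(F₂)); log Q = -10.145.
E = E° − (0.0592/n) log Q = +3.19 − (0.0592/2)(-10.145) = +3.490 V.

+3.490 V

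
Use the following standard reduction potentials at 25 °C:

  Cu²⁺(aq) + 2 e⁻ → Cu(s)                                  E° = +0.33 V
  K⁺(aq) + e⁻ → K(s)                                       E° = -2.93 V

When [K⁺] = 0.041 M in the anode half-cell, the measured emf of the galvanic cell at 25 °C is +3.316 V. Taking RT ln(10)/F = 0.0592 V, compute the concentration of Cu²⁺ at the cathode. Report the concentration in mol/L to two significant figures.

Cu²⁺/Cu is the cathode, K⁺/K the anode: E°cell = +3.26 V, n = 2.
Overall reaction: Cu²⁺(aq) + 2 K(s) → Cu(s) + 2 K⁺(aq); Q = [K⁺]^2/[Cu²⁺]^1.
From E = E° − (0.0592/n) log Q: log Q = (E° − E)·n/0.0592 = (+3.26 − (+3.316))·2/0.0592 = -1.8919.
So 1·log[Cu²⁺] = 2·log(0.041) − log Q = -2.7744 − (-1.8919) = -0.8825; [Cu²⁺] = 10^(-0.8825) ≈ 0.13 M.

0.13 M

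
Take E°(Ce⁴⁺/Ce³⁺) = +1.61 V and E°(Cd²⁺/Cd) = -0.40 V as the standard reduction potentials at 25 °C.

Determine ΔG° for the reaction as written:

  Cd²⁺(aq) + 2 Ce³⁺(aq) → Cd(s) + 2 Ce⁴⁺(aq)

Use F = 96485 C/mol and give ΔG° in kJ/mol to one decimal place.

+387.9 kJ/mol

As written, Cd²⁺/Cd is reduced (cathode) and Ce⁴⁺/Ce³⁺ is oxidised (anode), so E°cell = (-0.40) − (+1.61) = -2.01 V.
Balancing electrons gives n = 2.
ΔG° = −nFE° = −(2)(96485)(-2.01) = 387,870 J = +387.9 kJ/mol.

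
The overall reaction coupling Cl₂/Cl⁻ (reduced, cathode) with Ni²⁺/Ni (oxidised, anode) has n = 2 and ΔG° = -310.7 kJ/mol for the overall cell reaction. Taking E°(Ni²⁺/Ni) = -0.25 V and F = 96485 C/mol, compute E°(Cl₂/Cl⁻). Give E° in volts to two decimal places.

+1.36 V

E°cell = −ΔG°/(nF) = −(-310.7×10³)/((2)(96485)) = +1.610 V.
Since Cl₂/Cl⁻ is the cathode and Ni²⁺/Ni the anode, E°cell = E°(Cl₂/Cl⁻) − E°(Ni²⁺/Ni).
So E°(Cl₂/Cl⁻) = E°cell + E°(Ni²⁺/Ni) = +1.610 + (-0.25) = +1.36 V.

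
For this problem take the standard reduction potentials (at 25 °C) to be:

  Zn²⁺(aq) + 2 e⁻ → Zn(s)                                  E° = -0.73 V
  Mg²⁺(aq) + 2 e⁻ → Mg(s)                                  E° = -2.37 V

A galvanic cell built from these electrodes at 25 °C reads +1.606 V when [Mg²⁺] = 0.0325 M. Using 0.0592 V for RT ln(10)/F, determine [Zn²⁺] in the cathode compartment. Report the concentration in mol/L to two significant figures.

0.0023 M

Zn²⁺/Zn is the cathode, Mg²⁺/Mg the anode: E°cell = +1.64 V, n = 2.
Overall reaction: Zn²⁺(aq) + Mg(s) → Zn(s) + Mg²⁺(aq); Q = [Mg²⁺]^1/[Zn²⁺]^1.
From E = E° − (0.0592/n) log Q: log Q = (E° − E)·n/0.0592 = (+1.64 − (+1.606))·2/0.0592 = 1.1486.
So 1·log[Zn²⁺] = 1·log(0.0325) − log Q = -1.4881 − (1.1486) = -2.6367; [Zn²⁺] = 10^(-2.6367) ≈ 0.0023 M.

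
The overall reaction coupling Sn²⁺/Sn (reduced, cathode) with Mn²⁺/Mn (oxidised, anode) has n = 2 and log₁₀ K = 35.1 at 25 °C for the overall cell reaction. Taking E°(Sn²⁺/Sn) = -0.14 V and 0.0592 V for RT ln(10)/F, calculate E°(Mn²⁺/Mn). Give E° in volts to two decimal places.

E°cell = (0.0592/n)·log K = (0.0592/2)(35.1) = +1.039 V.
Since Sn²⁺/Sn is the cathode and Mn²⁺/Mn the anode, E°cell = E°(Sn²⁺/Sn) − E°(Mn²⁺/Mn).
So E°(Mn²⁺/Mn) = E°(Sn²⁺/Sn) − E°cell = (-0.14) − (+1.039) = -1.18 V.

-1.18 V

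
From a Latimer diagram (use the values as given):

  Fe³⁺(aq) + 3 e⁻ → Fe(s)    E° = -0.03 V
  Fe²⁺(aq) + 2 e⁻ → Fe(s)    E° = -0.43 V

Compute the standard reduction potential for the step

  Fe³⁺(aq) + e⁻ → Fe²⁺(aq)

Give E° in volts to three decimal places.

Sequential free energies add, so n₃E°₃ = n₁E°₁ + n₂E°₂.
With n₃ = 3, and the known step contributing 2×(-0.43) V, the unknown satisfies 1·E° = 3×(-0.03) − 2×(-0.43) = +0.770.
E° = +0.770 / 1 = +0.770 V.

+0.770 V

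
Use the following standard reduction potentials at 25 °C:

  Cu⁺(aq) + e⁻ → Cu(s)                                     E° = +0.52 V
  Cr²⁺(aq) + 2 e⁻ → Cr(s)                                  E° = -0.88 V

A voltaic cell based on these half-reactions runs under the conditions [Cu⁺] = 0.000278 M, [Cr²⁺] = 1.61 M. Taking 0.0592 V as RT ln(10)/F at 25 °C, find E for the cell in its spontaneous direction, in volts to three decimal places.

+1.183 V

Cu⁺/Cu is the cathode (higher E°), Cr²⁺/Cr the anode: E°cell = +0.52 − (-0.88) = +1.40 V, n = 2.
Overall: 2 Cu⁺(aq) + Cr(s) → 2 Cu(s) + Cr²⁺(aq)
Q = [Cr²⁺] / ([Cu⁺]^2); log Q = 7.319.
E = E° − (0.0592/n) log Q = +1.40 − (0.0592/2)(7.319) = +1.183 V.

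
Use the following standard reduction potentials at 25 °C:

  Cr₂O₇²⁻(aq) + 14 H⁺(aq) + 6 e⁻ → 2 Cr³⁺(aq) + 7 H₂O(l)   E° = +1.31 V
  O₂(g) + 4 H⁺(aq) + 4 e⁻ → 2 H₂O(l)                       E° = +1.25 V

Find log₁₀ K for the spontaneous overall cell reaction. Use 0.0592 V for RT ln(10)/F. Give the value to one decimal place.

Cathode: Cr₂O₇²⁻/Cr³⁺; anode: O₂/H₂O. E°cell = +0.06 V, n = 12.
log K = nE°cell / 0.0592 = (12)(+0.06) / 0.0592 = 12.2.

12.2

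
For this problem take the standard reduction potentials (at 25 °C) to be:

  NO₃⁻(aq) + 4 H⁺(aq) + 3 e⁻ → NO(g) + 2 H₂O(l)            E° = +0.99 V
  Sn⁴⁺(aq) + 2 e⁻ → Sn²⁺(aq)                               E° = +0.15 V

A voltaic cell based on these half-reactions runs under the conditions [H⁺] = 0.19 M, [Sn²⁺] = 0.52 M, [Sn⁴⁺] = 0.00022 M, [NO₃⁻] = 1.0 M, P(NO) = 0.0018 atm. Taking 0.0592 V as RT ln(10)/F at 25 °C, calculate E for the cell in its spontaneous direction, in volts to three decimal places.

+0.937 V

NO₃⁻/NO is the cathode (higher E°), Sn⁴⁺/Sn²⁺ the anode: E°cell = +0.99 − (+0.15) = +0.84 V, n = 6.
Overall: 2 NO₃⁻(aq) + 8 H⁺(aq) + 3 Sn²⁺(aq) → 2 NO(g) + 4 H₂O(l) + 3 Sn⁴⁺(aq)
Q = P(NO)^2·[Sn⁴⁺]^3 / ([NO₃⁻]^2·[H⁺]^8·[Sn²⁺]^3); log Q = -9.840.
E = E° − (0.0592/n) log Q = +0.84 − (0.0592/6)(-9.840) = +0.937 V.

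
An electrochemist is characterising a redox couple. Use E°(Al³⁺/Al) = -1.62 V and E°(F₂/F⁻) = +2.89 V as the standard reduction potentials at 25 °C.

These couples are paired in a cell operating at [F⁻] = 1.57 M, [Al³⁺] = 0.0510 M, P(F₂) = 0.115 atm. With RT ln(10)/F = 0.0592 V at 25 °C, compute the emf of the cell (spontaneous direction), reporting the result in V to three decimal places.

+4.496 V

F₂/F⁻ is the cathode (higher E°), Al³⁺/Al the anode: E°cell = +2.89 − (-1.62) = +4.51 V, n = 6.
Overall: 3 F₂(g) + 2 Al(s) → 6 F⁻(aq) + 2 Al³⁺(aq)
Q = [F⁻]^6·[Al³⁺]^2 / (P(F₂)^3); log Q = 1.408.
E = E° − (0.0592/n) log Q = +4.51 − (0.0592/6)(1.408) = +4.496 V.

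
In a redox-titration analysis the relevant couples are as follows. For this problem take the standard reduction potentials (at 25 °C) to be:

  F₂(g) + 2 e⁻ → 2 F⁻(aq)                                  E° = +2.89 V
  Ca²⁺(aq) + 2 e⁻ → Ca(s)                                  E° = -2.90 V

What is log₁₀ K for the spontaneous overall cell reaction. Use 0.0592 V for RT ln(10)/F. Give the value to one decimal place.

195.6

Cathode: F₂/F⁻; anode: Ca²⁺/Ca. E°cell = +5.79 V, n = 2.
log K = nE°cell / 0.0592 = (2)(+5.79) / 0.0592 = 195.6.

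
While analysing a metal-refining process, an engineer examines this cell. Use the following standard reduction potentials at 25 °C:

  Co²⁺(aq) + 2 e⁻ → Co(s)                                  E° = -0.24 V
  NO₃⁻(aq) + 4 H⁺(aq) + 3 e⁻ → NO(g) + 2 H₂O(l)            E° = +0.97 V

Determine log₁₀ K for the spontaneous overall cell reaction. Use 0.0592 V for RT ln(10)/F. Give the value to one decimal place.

Cathode: NO₃⁻/NO; anode: Co²⁺/Co. E°cell = +1.21 V, n = 6.
log K = nE°cell / 0.0592 = (6)(+1.21) / 0.0592 = 122.6.

122.6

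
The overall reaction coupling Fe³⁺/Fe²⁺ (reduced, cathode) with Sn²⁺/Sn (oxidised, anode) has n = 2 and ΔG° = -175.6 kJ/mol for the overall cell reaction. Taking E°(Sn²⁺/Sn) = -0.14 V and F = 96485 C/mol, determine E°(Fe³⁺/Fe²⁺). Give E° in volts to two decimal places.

+0.77 V

E°cell = −ΔG°/(nF) = −(-175.6×10³)/((2)(96485)) = +0.910 V.
Since Fe³⁺/Fe²⁺ is the cathode and Sn²⁺/Sn the anode, E°cell = E°(Fe³⁺/Fe²⁺) − E°(Sn²⁺/Sn).
So E°(Fe³⁺/Fe²⁺) = E°cell + E°(Sn²⁺/Sn) = +0.910 + (-0.14) = +0.77 V.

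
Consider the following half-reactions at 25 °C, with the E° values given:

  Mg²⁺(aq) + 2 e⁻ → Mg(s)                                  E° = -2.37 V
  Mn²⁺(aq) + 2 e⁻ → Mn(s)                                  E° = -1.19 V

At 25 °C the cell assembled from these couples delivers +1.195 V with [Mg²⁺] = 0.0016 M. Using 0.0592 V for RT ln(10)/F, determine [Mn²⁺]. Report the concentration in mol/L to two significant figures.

0.0051 M

Mn²⁺/Mn is the cathode, Mg²⁺/Mg the anode: E°cell = +1.18 V, n = 2.
Overall reaction: Mn²⁺(aq) + Mg(s) → Mn(s) + Mg²⁺(aq); Q = [Mg²⁺]^1/[Mn²⁺]^1.
From E = E° − (0.0592/n) log Q: log Q = (E° − E)·n/0.0592 = (+1.18 − (+1.195))·2/0.0592 = -0.5068.
So 1·log[Mn²⁺] = 1·log(0.0016) − log Q = -2.7959 − (-0.5068) = -2.2891; [Mn²⁺] = 10^(-2.2891) ≈ 0.0051 M.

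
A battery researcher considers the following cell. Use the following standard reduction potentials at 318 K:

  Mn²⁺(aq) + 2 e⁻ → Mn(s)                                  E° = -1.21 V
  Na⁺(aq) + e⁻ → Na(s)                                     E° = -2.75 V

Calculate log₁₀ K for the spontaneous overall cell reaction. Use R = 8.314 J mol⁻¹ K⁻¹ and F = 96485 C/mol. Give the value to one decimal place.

48.8

Cathode: Mn²⁺/Mn; anode: Na⁺/Na. E°cell = (-1.21) − (-2.75) = +1.54 V, with n = 2.
ΔG° = −nFE° = −RT ln K, so ln K = nFE°/(RT) = (2)(96485)(+1.54) / ((8.314)(318)) = 112.402.
log₁₀ K = 112.402 / ln 10 = 48.8.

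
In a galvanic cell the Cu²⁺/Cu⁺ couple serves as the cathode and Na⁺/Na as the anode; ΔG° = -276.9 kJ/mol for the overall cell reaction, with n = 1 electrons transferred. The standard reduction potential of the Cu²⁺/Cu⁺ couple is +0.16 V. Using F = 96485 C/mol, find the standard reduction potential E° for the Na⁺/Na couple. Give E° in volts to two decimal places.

E°cell = −ΔG°/(nF) = −(-276.9×10³)/((1)(96485)) = +2.870 V.
Since Cu²⁺/Cu⁺ is the cathode and Na⁺/Na the anode, E°cell = E°(Cu²⁺/Cu⁺) − E°(Na⁺/Na).
So E°(Na⁺/Na) = E°(Cu²⁺/Cu⁺) − E°cell = (+0.16) − (+2.870) = -2.71 V.

-2.71 V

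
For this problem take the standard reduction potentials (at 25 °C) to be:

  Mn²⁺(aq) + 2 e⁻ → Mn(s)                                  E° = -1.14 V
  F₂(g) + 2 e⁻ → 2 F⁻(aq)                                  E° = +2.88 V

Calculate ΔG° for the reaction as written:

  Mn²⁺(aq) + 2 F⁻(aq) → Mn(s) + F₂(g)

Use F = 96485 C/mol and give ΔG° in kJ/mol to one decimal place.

As written, Mn²⁺/Mn is reduced (cathode) and F₂/F⁻ is oxidised (anode), so E°cell = (-1.14) − (+2.88) = -4.02 V.
Balancing electrons gives n = 2.
ΔG° = −nFE° = −(2)(96485)(-4.02) = 775,739 J = +775.7 kJ/mol.

+775.7 kJ/mol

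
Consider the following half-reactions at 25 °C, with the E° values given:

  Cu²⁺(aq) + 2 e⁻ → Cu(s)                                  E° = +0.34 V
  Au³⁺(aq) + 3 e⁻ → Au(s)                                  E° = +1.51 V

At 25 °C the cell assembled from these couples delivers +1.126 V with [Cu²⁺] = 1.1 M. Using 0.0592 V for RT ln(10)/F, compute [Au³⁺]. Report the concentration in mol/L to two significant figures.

Au³⁺/Au is the cathode, Cu²⁺/Cu the anode: E°cell = +1.17 V, n = 6.
Overall reaction: 2 Au³⁺(aq) + 3 Cu(s) → 2 Au(s) + 3 Cu²⁺(aq); Q = [Cu²⁺]^3/[Au³⁺]^2.
From E = E° − (0.0592/n) log Q: log Q = (E° − E)·n/0.0592 = (+1.17 − (+1.126))·6/0.0592 = 4.4595.
So 2·log[Au³⁺] = 3·log(1.1) − log Q = 0.1242 − (4.4595) = -4.3353; log[Au³⁺] = -4.3353 / 2 = -2.1677; [Au³⁺] = 10^(-2.1677) ≈ 0.0068 M.

0.0068 M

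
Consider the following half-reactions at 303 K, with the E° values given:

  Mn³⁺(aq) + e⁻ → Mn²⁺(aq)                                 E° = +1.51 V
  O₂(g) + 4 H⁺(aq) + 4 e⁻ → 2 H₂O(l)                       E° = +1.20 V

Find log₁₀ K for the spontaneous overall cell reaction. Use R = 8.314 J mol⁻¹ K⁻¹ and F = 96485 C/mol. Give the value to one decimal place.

20.6

Cathode: Mn³⁺/Mn²⁺; anode: O₂/H₂O. E°cell = (+1.51) − (+1.20) = +0.31 V, with n = 4.
ΔG° = −nFE° = −RT ln K, so ln K = nFE°/(RT) = (4)(96485)(+0.31) / ((8.314)(303)) = 47.493.
log₁₀ K = 47.493 / ln 10 = 20.6.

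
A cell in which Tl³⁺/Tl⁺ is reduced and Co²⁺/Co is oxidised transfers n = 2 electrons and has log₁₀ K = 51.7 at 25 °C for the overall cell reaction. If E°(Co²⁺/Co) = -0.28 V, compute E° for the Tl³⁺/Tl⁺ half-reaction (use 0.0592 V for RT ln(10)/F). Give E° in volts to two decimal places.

E°cell = (0.0592/n)·log K = (0.0592/2)(51.7) = +1.530 V.
Since Tl³⁺/Tl⁺ is the cathode and Co²⁺/Co the anode, E°cell = E°(Tl³⁺/Tl⁺) − E°(Co²⁺/Co).
So E°(Tl³⁺/Tl⁺) = E°cell + E°(Co²⁺/Co) = +1.530 + (-0.28) = +1.25 V.

+1.25 V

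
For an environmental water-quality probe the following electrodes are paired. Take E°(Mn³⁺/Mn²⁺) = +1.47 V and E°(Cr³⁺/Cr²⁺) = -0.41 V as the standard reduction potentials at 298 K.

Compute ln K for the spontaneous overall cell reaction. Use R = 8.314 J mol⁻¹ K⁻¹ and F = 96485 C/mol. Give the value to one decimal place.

73.2

Cathode: Mn³⁺/Mn²⁺; anode: Cr³⁺/Cr²⁺. E°cell = (+1.47) − (-0.41) = +1.88 V, with n = 1.
ΔG° = −nFE° = −RT ln K, so ln K = nFE°/(RT) = (1)(96485)(+1.88) / ((8.314)(298)) = 73.214.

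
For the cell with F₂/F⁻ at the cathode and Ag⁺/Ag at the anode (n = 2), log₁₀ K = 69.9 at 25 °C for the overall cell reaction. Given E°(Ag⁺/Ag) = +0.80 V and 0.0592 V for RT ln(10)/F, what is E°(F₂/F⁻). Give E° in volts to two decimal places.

+2.87 V

E°cell = (0.0592/n)·log K = (0.0592/2)(69.9) = +2.069 V.
Since F₂/F⁻ is the cathode and Ag⁺/Ag the anode, E°cell = E°(F₂/F⁻) − E°(Ag⁺/Ag).
So E°(F₂/F⁻) = E°cell + E°(Ag⁺/Ag) = +2.069 + (+0.80) = +2.87 V.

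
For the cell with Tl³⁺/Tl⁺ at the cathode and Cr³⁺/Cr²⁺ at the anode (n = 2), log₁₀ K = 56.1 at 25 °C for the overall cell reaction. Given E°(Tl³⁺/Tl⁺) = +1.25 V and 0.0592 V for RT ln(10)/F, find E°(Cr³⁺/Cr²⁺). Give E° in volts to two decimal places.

E°cell = (0.0592/n)·log K = (0.0592/2)(56.1) = +1.661 V.
Since Tl³⁺/Tl⁺ is the cathode and Cr³⁺/Cr²⁺ the anode, E°cell = E°(Tl³⁺/Tl⁺) − E°(Cr³⁺/Cr²⁺).
So E°(Cr³⁺/Cr²⁺) = E°(Tl³⁺/Tl⁺) − E°cell = (+1.25) − (+1.661) = -0.41 V.

-0.41 V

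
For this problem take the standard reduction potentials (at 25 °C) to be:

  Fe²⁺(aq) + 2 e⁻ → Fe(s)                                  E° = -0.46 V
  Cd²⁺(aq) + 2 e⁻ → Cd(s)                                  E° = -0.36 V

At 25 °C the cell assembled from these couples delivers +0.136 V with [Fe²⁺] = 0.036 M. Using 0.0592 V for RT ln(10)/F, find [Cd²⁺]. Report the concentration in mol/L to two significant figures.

0.59 M

Cd²⁺/Cd is the cathode, Fe²⁺/Fe the anode: E°cell = +0.10 V, n = 2.
Overall reaction: Cd²⁺(aq) + Fe(s) → Cd(s) + Fe²⁺(aq); Q = [Fe²⁺]^1/[Cd²⁺]^1.
From E = E° − (0.0592/n) log Q: log Q = (E° − E)·n/0.0592 = (+0.10 − (+0.136))·2/0.0592 = -1.2162.
So 1·log[Cd²⁺] = 1·log(0.036) − log Q = -1.4437 − (-1.2162) = -0.2275; [Cd²⁺] = 10^(-0.2275) ≈ 0.59 M.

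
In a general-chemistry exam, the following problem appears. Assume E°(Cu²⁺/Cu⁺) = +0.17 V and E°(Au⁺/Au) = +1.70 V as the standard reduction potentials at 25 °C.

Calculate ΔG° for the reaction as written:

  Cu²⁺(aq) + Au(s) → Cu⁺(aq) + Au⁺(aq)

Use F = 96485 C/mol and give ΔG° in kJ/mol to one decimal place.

+147.6 kJ/mol

As written, Cu²⁺/Cu⁺ is reduced (cathode) and Au⁺/Au is oxidised (anode), so E°cell = (+0.17) − (+1.70) = -1.53 V.
Balancing electrons gives n = 1.
ΔG° = −nFE° = −(1)(96485)(-1.53) = 147,622 J = +147.6 kJ/mol.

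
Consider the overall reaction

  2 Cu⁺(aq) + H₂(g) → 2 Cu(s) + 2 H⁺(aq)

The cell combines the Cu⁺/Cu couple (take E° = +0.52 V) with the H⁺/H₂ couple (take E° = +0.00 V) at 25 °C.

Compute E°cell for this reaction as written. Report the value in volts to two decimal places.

+0.52 V

The Cu⁺/Cu couple has the higher reduction potential, so it is the cathode; H⁺/H₂ is oxidised at the anode.
E°cell = E°(cathode) − E°(anode) = (+0.52) − (+0.00) = +0.52 V.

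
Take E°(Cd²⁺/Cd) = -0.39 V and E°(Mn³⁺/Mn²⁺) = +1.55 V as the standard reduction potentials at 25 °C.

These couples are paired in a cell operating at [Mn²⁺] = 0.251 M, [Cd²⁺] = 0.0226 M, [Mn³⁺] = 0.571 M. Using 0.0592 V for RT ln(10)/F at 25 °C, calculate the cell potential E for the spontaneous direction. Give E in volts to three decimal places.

+2.010 V

Mn³⁺/Mn²⁺ is the cathode (higher E°), Cd²⁺/Cd the anode: E°cell = +1.55 − (-0.39) = +1.94 V, n = 2.
Overall: 2 Mn³⁺(aq) + Cd(s) → 2 Mn²⁺(aq) + Cd²⁺(aq)
Q = [Mn²⁺]^2·[Cd²⁺] / ([Mn³⁺]^2); log Q = -2.360.
E = E° − (0.0592/n) log Q = +1.94 − (0.0592/2)(-2.360) = +2.010 V.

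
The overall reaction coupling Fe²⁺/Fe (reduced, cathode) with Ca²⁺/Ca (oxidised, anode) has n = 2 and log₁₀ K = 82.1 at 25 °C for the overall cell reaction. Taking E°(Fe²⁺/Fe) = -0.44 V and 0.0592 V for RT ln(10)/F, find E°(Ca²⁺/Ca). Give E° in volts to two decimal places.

E°cell = (0.0592/n)·log K = (0.0592/2)(82.1) = +2.430 V.
Since Fe²⁺/Fe is the cathode and Ca²⁺/Ca the anode, E°cell = E°(Fe²⁺/Fe) − E°(Ca²⁺/Ca).
So E°(Ca²⁺/Ca) = E°(Fe²⁺/Fe) − E°cell = (-0.44) − (+2.430) = -2.87 V.

-2.87 V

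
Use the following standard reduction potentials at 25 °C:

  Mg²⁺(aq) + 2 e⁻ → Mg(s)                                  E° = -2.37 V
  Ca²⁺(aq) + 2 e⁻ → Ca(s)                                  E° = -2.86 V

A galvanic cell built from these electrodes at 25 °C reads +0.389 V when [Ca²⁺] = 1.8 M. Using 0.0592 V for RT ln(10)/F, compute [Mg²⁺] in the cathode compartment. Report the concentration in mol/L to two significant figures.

Mg²⁺/Mg is the cathode, Ca²⁺/Ca the anode: E°cell = +0.49 V, n = 2.
Overall reaction: Mg²⁺(aq) + Ca(s) → Mg(s) + Ca²⁺(aq); Q = [Ca²⁺]^1/[Mg²⁺]^1.
From E = E° − (0.0592/n) log Q: log Q = (E° − E)·n/0.0592 = (+0.49 − (+0.389))·2/0.0592 = 3.4122.
So 1·log[Mg²⁺] = 1·log(1.8) − log Q = 0.2553 − (3.4122) = -3.1569; [Mg²⁺] = 10^(-3.1569) ≈ 0.00070 M.

0.00070 M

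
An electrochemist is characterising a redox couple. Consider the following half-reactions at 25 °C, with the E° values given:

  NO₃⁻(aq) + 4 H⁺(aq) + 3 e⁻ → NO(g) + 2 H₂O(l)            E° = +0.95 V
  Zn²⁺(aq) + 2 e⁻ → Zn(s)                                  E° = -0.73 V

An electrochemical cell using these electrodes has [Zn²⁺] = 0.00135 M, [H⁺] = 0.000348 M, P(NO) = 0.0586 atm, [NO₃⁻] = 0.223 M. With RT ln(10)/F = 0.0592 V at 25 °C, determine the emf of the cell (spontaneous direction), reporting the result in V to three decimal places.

NO₃⁻/NO is the cathode (higher E°), Zn²⁺/Zn the anode: E°cell = +0.95 − (-0.73) = +1.68 V, n = 6.
Overall: 2 NO₃⁻(aq) + 8 H⁺(aq) + 3 Zn(s) → 2 NO(g) + 4 H₂O(l) + 3 Zn²⁺(aq)
Q = P(NO)^2·[Zn²⁺]^3 / ([NO₃⁻]^2·[H⁺]^8); log Q = 17.898.
E = E° − (0.0592/n) log Q = +1.68 − (0.0592/6)(17.898) = +1.503 V.

+1.503 V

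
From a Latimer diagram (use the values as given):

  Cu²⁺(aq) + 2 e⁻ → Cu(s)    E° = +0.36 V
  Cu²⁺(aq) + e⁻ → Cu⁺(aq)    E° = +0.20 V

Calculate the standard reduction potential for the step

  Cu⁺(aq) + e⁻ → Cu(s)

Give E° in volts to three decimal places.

+0.520 V

Sequential free energies add, so n₃E°₃ = n₁E°₁ + n₂E°₂.
With n₃ = 2, and the known step contributing 1×(+0.20) V, the unknown satisfies 1·E° = 2×(+0.36) − 1×(+0.20) = +0.520.
E° = +0.520 / 1 = +0.520 V.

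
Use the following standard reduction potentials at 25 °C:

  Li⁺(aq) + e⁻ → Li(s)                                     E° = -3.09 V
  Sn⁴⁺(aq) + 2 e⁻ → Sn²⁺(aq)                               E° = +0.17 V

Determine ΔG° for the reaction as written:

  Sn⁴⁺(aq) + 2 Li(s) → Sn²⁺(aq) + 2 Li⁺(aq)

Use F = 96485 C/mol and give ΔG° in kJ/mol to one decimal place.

-629.1 kJ/mol

As written, Sn⁴⁺/Sn²⁺ is reduced (cathode) and Li⁺/Li is oxidised (anode), so E°cell = (+0.17) − (-3.09) = +3.26 V.
Balancing electrons gives n = 2.
ΔG° = −nFE° = −(2)(96485)(+3.26) = -629,082 J = -629.1 kJ/mol.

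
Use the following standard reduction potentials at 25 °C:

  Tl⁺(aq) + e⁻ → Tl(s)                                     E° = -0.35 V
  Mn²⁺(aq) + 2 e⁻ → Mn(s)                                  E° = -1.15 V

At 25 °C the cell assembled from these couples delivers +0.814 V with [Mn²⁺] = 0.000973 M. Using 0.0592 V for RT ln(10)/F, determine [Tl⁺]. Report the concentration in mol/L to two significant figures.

Tl⁺/Tl is the cathode, Mn²⁺/Mn the anode: E°cell = +0.80 V, n = 2.
Overall reaction: 2 Tl⁺(aq) + Mn(s) → 2 Tl(s) + Mn²⁺(aq); Q = [Mn²⁺]^1/[Tl⁺]^2.
From E = E° − (0.0592/n) log Q: log Q = (E° − E)·n/0.0592 = (+0.80 − (+0.814))·2/0.0592 = -0.4730.
So 2·log[Tl⁺] = 1·log(0.000973) − log Q = -3.0119 − (-0.4730) = -2.5389; log[Tl⁺] = -2.5389 / 2 = -1.2694; [Tl⁺] = 10^(-1.2694) ≈ 0.054 M.

0.054 M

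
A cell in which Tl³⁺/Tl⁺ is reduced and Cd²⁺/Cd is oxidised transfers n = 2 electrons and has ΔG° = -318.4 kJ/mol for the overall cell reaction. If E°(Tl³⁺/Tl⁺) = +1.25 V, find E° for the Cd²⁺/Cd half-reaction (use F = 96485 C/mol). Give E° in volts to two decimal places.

E°cell = −ΔG°/(nF) = −(-318.4×10³)/((2)(96485)) = +1.650 V.
Since Tl³⁺/Tl⁺ is the cathode and Cd²⁺/Cd the anode, E°cell = E°(Tl³⁺/Tl⁺) − E°(Cd²⁺/Cd).
So E°(Cd²⁺/Cd) = E°(Tl³⁺/Tl⁺) − E°cell = (+1.25) − (+1.650) = -0.40 V.

-0.40 V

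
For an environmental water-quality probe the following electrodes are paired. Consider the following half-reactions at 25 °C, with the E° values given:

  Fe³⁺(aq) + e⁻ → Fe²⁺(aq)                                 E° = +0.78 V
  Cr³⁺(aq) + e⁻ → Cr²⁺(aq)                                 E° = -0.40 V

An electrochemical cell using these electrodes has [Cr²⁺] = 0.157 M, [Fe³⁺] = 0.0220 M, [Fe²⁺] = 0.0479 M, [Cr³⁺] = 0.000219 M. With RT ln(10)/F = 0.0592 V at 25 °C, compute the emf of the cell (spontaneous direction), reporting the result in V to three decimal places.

Fe³⁺/Fe²⁺ is the cathode (higher E°), Cr³⁺/Cr²⁺ the anode: E°cell = +0.78 − (-0.40) = +1.18 V, n = 1.
Overall: Fe³⁺(aq) + Cr²⁺(aq) → Fe²⁺(aq) + Cr³⁺(aq)
Q = [Fe²⁺]·[Cr³⁺] / ([Fe³⁺]·[Cr²⁺]); log Q = -2.518.
E = E° − (0.0592/n) log Q = +1.18 − (0.0592/1)(-2.518) = +1.329 V.

+1.329 V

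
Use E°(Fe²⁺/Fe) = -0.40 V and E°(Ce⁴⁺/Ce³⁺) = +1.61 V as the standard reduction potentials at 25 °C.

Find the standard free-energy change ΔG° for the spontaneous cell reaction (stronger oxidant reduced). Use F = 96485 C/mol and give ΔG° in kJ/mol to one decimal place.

-387.9 kJ/mol

Ce⁴⁺/Ce³⁺ (E° = +1.61 V) is the cathode; Fe²⁺/Fe (E° = -0.40 V) is the anode, so E°cell = +2.01 V.
Balancing electrons gives n = 2 (lcm of 1 and 2).
ΔG° = −nFE° = −(2)(96485)(+2.01) = -387,870 J = -387.9 kJ/mol.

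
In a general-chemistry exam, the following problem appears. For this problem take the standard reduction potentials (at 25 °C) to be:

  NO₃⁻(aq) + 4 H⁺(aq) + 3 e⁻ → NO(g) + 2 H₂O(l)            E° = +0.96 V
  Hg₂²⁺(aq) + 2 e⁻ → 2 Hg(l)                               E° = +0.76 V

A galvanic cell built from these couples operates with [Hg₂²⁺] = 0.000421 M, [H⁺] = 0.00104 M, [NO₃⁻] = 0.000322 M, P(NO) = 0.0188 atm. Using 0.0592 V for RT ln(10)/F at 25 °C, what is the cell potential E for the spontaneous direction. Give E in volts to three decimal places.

NO₃⁻/NO is the cathode (higher E°), Hg₂²⁺/Hg the anode: E°cell = +0.96 − (+0.76) = +0.20 V, n = 6.
Overall: 2 NO₃⁻(aq) + 8 H⁺(aq) + 6 Hg(l) → 2 NO(g) + 4 H₂O(l) + 3 Hg₂²⁺(aq)
Q = P(NO)^2·[Hg₂²⁺]^3 / ([NO₃⁻]^2·[H⁺]^8); log Q = 17.269.
E = E° − (0.0592/n) log Q = +0.20 − (0.0592/6)(17.269) = +0.030 V.

+0.030 V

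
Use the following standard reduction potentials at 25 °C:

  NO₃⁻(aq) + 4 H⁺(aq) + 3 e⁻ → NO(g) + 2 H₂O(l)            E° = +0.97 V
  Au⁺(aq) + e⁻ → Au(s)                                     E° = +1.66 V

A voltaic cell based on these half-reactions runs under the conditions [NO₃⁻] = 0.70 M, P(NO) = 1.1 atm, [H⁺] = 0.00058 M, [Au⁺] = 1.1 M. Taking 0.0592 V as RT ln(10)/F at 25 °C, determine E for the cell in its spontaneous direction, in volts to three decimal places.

+0.952 V

Au⁺/Au is the cathode (higher E°), NO₃⁻/NO the anode: E°cell = +1.66 − (+0.97) = +0.69 V, n = 3.
Overall: 3 Au⁺(aq) + NO(g) + 2 H₂O(l) → 3 Au(s) + NO₃⁻(aq) + 4 H⁺(aq)
Q = [NO₃⁻]·[H⁺]^4 / ([Au⁺]^3·P(NO)); log Q = -13.267.
E = E° − (0.0592/n) log Q = +0.69 − (0.0592/3)(-13.267) = +0.952 V.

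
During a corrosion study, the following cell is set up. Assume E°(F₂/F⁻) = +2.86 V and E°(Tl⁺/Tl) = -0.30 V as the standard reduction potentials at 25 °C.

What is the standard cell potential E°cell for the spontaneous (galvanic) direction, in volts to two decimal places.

The F₂/F⁻ couple has the higher reduction potential, so it is the cathode; Tl⁺/Tl is oxidised at the anode.
E°cell = E°(cathode) − E°(anode) = (+2.86) − (-0.30) = +3.16 V.

+3.16 V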